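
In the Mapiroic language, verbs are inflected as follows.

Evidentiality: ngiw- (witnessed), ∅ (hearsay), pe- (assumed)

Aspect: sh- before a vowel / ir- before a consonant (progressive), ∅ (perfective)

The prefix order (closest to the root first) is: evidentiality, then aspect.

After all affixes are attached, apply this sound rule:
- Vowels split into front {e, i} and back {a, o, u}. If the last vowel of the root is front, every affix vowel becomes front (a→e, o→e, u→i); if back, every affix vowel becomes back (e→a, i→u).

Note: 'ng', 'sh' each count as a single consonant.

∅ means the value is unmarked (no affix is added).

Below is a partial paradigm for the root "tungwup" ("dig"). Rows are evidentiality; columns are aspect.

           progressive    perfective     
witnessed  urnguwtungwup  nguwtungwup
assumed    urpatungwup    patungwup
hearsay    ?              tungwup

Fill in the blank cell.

urtungwup

evidentiality = hearsay: zero marking, form stays tungwup.
Attach aspect progressive ir- (before consonant 't') → irtungwup.
Apply vowel harmony: irtungwup → urtungwup.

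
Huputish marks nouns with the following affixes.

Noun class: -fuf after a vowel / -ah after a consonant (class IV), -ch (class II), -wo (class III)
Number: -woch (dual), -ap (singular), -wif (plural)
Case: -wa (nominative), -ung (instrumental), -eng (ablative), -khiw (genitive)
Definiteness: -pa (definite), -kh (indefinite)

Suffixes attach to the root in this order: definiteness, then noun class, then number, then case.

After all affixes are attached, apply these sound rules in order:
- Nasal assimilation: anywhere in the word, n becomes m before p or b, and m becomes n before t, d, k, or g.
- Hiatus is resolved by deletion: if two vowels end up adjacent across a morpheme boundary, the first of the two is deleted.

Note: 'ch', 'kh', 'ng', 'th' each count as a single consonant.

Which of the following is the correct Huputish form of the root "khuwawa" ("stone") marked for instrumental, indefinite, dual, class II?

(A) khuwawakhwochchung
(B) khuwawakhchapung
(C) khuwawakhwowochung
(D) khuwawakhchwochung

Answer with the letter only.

Attach definiteness indefinite -kh → khuwawakh.
Attach noun class class II -ch → khuwawakhch.
Attach number dual -woch → khuwawakhchwoch.
Attach case instrumental -ung → khuwawakhchwochung.
Nasal assimilation: no change.
Vowel deletion: no change.
So the correct form is khuwawakhchwochung, option (D).
(B) khuwawakhchapung is wrong: it uses singular instead of dual for number.
(C) khuwawakhwowochung is wrong: it uses class III instead of class II for noun class.
(A) khuwawakhwochchung is wrong: it has the affixes in the wrong order.

D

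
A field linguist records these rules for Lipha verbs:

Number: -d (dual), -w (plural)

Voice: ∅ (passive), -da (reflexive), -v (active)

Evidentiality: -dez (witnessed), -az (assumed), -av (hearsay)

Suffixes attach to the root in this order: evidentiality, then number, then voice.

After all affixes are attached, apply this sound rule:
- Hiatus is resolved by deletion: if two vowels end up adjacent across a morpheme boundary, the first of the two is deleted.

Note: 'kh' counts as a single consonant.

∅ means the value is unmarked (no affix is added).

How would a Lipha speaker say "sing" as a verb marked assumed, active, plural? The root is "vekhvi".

vekhvazwv

Attach evidentiality assumed -az → vekhviaz.
Attach number plural -w → vekhviazw.
Attach voice active -v → vekhviazwv.
Apply vowel deletion: vekhviazwv → vekhvazwv.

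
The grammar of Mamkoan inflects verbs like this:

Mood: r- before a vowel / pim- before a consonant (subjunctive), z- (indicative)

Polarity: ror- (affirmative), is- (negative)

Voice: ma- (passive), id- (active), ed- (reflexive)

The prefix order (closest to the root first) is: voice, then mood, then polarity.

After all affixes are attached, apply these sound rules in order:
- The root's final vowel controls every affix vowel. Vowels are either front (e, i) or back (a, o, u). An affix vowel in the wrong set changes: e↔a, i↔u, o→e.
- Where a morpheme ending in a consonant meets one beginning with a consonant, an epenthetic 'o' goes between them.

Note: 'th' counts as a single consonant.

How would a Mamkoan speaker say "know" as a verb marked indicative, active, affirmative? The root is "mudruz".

Attach voice active id- → idmudruz.
Attach mood indicative z- → zidmudruz.
Attach polarity affirmative ror- → rorzidmudruz.
Apply vowel harmony: rorzidmudruz → rorzudmudruz.
Apply epenthesis: rorzudmudruz → rorozudomudruz.

rorozudomudruz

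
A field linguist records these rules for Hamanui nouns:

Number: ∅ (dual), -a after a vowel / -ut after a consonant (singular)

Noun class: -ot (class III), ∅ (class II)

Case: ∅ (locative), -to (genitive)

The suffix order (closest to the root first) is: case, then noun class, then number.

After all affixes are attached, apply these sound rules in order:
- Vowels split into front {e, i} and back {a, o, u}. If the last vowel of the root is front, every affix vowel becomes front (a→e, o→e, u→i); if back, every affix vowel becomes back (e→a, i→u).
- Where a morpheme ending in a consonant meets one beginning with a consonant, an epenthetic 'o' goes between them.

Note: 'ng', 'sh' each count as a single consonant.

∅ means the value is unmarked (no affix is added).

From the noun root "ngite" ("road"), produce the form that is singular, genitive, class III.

ngiteteetit

Attach case genitive -to → ngiteto.
Attach noun class class III -ot → ngitetoot.
Attach number singular -ut (after consonant 't') → ngitetootut.
Apply vowel harmony: ngitetootut → ngiteteetit.
Epenthesis: no change.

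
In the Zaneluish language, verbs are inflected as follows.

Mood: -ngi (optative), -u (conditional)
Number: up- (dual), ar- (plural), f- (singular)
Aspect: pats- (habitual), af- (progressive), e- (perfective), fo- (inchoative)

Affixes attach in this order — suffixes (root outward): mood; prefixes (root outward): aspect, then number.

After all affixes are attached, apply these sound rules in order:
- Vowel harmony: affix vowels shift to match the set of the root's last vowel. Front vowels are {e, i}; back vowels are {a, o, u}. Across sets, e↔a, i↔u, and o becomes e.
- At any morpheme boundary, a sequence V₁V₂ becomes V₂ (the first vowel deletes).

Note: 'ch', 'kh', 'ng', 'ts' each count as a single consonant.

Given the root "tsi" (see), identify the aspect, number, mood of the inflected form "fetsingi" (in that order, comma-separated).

perfective, singular, optative

Segment: f-e-tsi-ngi.
aspect: e- → perfective.
number: f- → singular.
mood: -ngi → optative.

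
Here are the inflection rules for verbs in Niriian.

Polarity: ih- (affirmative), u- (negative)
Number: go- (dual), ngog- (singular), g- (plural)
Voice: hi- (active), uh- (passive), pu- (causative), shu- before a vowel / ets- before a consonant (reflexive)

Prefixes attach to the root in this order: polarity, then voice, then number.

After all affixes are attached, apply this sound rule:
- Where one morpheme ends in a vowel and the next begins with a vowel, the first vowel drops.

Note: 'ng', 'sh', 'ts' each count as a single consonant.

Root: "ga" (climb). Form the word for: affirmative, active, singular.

ngoghihga

Attach polarity affirmative ih- → ihga.
Attach voice active hi- → hiihga.
Attach number singular ngog- → ngoghiihga.
Apply vowel deletion: ngoghiihga → ngoghihga.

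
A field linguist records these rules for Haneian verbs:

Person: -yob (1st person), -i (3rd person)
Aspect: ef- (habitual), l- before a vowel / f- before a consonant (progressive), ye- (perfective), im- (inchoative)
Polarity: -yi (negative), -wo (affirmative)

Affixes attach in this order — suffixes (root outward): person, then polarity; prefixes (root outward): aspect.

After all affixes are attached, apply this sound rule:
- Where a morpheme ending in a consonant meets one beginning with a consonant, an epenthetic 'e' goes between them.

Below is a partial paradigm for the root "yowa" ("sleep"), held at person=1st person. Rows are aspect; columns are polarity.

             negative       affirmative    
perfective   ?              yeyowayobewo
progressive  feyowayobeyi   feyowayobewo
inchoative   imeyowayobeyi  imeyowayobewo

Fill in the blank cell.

Attach person 1st person -yob → yowayob.
Attach aspect perfective ye- → yeyowayob.
Attach polarity negative -yi → yeyowayobyi.
Apply epenthesis: yeyowayobyi → yeyowayobeyi.

yeyowayobeyi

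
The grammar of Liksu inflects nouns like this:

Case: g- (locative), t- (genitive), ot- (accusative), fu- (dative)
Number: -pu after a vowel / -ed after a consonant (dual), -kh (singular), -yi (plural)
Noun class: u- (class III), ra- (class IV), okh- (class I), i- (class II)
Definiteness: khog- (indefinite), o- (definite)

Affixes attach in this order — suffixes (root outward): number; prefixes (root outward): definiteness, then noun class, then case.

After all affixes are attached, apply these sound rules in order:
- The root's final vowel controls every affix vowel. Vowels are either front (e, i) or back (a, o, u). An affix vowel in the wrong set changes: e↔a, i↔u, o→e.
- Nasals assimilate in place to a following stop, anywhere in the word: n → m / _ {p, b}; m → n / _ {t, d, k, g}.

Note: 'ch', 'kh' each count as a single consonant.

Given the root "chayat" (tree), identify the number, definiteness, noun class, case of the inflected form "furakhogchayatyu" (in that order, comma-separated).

Segment: fu-ra-khog-chayat-yi.
number: -yi → plural.
definiteness: khog- → indefinite.
noun class: ra- → class IV.
case: fu- → dative.

plural, indefinite, class IV, dative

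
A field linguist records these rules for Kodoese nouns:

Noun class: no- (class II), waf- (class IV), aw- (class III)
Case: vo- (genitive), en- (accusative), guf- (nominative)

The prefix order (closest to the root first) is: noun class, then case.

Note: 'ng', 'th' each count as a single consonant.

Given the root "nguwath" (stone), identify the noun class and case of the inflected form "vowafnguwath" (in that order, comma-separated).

Segment: vo-waf-nguwath.
noun class: waf- → class IV.
case: vo- → genitive.

class IV, genitive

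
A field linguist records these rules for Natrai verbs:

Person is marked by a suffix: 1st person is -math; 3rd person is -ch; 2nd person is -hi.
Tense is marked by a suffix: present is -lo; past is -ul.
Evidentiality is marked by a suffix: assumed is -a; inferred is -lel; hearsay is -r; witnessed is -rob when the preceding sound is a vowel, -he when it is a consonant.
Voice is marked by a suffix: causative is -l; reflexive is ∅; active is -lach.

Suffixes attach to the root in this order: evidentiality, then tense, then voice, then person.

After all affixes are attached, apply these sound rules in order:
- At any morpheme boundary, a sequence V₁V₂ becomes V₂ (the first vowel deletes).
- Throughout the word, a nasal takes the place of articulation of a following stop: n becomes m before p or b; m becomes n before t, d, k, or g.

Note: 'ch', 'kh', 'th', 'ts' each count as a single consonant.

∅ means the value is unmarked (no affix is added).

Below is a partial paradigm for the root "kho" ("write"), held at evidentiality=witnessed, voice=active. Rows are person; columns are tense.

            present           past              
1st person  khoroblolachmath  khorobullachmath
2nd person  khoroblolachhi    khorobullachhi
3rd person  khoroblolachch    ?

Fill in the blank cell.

khorobullachch

Attach evidentiality witnessed -rob (after vowel 'o') → khorob.
Attach tense past -ul → khorobul.
Attach voice active -lach → khorobullach.
Attach person 3rd person -ch → khorobullachch.
Vowel deletion: no change.
Nasal assimilation: no change.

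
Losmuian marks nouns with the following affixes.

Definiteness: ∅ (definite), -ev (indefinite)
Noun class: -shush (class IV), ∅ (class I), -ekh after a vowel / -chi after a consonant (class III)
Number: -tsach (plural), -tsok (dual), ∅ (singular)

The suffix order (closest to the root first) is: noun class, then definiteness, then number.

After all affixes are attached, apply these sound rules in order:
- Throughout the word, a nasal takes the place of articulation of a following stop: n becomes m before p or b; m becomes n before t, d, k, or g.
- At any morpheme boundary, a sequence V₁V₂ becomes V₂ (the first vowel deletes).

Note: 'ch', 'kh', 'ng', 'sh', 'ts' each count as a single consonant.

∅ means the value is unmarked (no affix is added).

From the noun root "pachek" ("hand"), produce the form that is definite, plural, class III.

pachekchitsach

Attach noun class class III -chi (after consonant 'k') → pachekchi.
definiteness = definite: zero marking, form stays pachekchi.
Attach number plural -tsach → pachekchitsach.
Nasal assimilation: no change.
Vowel deletion: no change.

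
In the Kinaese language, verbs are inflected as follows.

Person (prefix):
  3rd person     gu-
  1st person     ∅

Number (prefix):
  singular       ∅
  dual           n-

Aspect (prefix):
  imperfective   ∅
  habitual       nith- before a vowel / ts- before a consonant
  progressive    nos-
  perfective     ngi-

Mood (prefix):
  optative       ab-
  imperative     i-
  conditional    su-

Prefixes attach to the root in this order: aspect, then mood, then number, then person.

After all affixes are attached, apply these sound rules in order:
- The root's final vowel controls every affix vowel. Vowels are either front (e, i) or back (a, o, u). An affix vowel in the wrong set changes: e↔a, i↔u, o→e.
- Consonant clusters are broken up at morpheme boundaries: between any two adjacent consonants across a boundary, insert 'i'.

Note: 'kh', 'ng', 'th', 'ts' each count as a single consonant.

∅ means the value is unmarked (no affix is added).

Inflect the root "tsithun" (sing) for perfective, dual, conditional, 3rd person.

Attach aspect perfective ngi- → ngitsithun.
Attach mood conditional su- → sungitsithun.
Attach number dual n- → nsungitsithun.
Attach person 3rd person gu- → gunsungitsithun.
Apply vowel harmony: gunsungitsithun → gunsungutsithun.
Apply epenthesis: gunsungutsithun → gunisungutsithun.

gunisungutsithun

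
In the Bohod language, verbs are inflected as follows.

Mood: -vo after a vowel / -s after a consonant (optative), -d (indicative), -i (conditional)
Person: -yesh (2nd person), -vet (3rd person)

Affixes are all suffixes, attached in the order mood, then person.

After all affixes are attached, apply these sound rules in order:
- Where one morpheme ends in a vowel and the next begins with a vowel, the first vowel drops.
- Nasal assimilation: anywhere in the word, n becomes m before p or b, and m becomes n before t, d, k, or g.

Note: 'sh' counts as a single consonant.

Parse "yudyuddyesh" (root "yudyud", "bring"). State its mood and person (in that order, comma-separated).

Segment: yudyud-d-yesh.
mood: -d → indicative.
person: -yesh → 2nd person.

indicative, 2nd person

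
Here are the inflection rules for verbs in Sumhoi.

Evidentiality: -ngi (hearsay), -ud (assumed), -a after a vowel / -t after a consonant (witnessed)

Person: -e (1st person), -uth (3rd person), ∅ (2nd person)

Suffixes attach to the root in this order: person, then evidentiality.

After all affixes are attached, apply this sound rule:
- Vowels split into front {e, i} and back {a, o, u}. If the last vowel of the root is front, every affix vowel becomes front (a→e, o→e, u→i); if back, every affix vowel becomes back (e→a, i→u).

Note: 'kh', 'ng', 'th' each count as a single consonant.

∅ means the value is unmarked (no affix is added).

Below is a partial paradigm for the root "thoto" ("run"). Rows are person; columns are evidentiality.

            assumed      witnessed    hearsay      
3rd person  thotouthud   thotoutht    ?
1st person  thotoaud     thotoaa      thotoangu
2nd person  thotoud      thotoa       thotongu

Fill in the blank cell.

Attach person 3rd person -uth → thotouth.
Attach evidentiality hearsay -ngi → thotouthngi.
Apply vowel harmony: thotouthngi → thotouthngu.

thotouthngu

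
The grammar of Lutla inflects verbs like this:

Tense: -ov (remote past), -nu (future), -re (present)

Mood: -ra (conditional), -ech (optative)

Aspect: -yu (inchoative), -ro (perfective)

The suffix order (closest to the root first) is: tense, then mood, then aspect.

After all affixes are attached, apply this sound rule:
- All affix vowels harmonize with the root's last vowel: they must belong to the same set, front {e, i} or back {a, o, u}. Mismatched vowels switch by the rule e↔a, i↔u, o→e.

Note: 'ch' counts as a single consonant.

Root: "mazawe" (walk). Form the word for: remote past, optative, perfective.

Attach tense remote past -ov → mazaweov.
Attach mood optative -ech → mazaweovech.
Attach aspect perfective -ro → mazaweovechro.
Apply vowel harmony: mazaweovechro → mazaweevechre.

mazaweevechre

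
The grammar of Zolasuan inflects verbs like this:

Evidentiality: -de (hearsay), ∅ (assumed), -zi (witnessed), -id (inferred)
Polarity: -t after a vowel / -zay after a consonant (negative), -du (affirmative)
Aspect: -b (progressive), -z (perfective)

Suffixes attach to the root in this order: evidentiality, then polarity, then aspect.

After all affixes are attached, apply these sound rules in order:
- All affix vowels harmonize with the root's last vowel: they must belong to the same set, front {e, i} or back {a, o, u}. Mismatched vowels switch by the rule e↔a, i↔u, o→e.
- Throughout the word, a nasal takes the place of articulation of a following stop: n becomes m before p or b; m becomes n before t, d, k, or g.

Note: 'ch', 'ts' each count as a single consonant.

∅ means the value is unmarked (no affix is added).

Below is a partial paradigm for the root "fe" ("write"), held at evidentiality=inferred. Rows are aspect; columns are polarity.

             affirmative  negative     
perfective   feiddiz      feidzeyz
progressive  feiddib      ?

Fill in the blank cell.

Attach evidentiality inferred -id → feid.
Attach polarity negative -zay (after consonant 'd') → feidzay.
Attach aspect progressive -b → feidzayb.
Apply vowel harmony: feidzayb → feidzeyb.
Nasal assimilation: no change.

feidzeyb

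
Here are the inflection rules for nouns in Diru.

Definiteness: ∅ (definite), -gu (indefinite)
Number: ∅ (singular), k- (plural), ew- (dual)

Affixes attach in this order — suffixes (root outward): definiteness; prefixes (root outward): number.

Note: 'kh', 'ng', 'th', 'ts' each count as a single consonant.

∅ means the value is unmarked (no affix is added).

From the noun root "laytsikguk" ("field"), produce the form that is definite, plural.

klaytsikguk

definiteness = definite: zero marking, form stays laytsikguk.
Attach number plural k- → klaytsikguk.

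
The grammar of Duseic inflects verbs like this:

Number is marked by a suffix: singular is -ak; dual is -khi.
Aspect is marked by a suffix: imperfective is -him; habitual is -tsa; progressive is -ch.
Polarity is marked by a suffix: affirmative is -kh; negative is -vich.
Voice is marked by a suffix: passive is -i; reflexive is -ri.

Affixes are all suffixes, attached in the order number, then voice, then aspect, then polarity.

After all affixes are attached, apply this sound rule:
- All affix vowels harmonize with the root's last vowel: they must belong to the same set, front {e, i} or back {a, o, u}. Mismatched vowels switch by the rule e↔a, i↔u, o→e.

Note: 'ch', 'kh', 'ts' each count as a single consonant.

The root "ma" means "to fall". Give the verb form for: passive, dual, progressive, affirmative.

makhuuchkh

Attach number dual -khi → makhi.
Attach voice passive -i → makhii.
Attach aspect progressive -ch → makhiich.
Attach polarity affirmative -kh → makhiichkh.
Apply vowel harmony: makhiichkh → makhuuchkh.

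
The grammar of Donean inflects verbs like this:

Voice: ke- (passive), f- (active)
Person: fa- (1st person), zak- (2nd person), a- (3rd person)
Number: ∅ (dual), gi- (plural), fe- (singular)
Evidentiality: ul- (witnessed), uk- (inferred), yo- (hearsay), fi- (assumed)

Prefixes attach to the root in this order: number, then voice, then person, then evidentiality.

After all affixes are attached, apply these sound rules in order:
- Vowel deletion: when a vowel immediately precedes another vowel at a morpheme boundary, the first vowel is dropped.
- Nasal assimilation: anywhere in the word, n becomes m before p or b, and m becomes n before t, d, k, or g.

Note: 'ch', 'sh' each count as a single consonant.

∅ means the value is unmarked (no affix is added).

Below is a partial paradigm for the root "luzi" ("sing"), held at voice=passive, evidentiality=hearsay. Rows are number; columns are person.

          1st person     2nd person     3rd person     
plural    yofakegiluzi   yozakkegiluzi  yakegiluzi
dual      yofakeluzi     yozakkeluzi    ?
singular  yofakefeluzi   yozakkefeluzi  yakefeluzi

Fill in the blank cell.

yakeluzi

number = dual: zero marking, form stays luzi.
Attach voice passive ke- → keluzi.
Attach person 3rd person a- → akeluzi.
Attach evidentiality hearsay yo- → yoakeluzi.
Apply vowel deletion: yoakeluzi → yakeluzi.
Nasal assimilation: no change.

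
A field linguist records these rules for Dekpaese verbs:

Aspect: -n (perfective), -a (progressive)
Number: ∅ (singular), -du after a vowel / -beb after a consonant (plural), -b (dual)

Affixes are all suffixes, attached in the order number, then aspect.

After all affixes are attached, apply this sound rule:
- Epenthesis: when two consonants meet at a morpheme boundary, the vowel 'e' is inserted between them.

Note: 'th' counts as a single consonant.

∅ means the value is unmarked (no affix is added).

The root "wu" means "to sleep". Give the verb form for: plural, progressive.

Attach number plural -du (after vowel 'u') → wudu.
Attach aspect progressive -a → wudua.
Epenthesis: no change.

wudua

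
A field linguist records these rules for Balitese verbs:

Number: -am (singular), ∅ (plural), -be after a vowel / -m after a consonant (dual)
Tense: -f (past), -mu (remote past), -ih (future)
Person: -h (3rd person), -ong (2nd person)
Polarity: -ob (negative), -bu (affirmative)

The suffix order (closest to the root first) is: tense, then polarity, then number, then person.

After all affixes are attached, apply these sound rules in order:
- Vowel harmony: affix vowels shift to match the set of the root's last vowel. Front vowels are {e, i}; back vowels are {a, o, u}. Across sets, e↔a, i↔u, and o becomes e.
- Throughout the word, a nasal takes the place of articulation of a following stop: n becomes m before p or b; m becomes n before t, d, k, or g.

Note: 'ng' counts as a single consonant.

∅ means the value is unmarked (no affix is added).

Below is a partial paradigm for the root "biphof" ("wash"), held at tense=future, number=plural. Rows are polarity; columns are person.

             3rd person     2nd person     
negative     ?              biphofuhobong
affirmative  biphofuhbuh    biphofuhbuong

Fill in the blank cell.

biphofuhobh

Attach tense future -ih → biphofih.
Attach polarity negative -ob → biphofihob.
number = plural: zero marking, form stays biphofihob.
Attach person 3rd person -h → biphofihobh.
Apply vowel harmony: biphofihobh → biphofuhobh.
Nasal assimilation: no change.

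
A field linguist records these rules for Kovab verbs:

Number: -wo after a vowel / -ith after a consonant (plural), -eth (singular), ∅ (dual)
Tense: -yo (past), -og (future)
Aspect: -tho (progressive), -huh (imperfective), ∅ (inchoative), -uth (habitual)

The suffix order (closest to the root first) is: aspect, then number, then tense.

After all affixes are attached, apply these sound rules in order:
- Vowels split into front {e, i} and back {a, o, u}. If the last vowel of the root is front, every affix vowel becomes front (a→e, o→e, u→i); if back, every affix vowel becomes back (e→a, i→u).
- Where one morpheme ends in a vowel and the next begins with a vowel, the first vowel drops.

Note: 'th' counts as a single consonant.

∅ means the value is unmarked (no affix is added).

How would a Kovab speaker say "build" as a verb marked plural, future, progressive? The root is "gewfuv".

Attach aspect progressive -tho → gewfuvtho.
Attach number plural -wo (after vowel 'o') → gewfuvthowo.
Attach tense future -og → gewfuvthowoog.
Vowel harmony: no change.
Apply vowel deletion: gewfuvthowoog → gewfuvthowog.

gewfuvthowog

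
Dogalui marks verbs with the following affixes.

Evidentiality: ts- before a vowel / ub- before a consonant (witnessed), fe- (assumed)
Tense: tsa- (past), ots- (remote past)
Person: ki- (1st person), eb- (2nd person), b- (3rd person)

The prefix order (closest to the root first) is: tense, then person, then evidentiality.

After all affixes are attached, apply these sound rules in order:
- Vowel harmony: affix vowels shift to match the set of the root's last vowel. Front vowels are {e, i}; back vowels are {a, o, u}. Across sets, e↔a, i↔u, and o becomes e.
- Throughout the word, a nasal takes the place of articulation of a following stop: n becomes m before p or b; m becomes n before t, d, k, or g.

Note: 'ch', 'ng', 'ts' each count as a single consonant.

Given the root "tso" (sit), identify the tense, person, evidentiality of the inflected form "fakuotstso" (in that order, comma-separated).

Segment: fe-ki-ots-tso.
tense: ots- → remote past.
person: ki- → 1st person.
evidentiality: fe- → assumed.

remote past, 1st person, assumed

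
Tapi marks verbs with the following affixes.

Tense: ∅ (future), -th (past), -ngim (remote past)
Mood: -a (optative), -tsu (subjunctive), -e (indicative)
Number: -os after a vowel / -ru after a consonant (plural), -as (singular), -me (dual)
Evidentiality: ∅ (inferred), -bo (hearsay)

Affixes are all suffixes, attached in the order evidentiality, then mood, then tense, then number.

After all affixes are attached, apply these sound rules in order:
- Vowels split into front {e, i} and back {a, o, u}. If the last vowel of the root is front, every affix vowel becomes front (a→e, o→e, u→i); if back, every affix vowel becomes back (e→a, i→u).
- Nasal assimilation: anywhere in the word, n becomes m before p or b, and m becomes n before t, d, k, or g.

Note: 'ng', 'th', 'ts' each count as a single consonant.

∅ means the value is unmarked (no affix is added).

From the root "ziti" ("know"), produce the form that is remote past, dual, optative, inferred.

zitiengimme

evidentiality = inferred: zero marking, form stays ziti.
Attach mood optative -a → zitia.
Attach tense remote past -ngim → zitiangim.
Attach number dual -me → zitiangimme.
Apply vowel harmony: zitiangimme → zitiengimme.
Nasal assimilation: no change.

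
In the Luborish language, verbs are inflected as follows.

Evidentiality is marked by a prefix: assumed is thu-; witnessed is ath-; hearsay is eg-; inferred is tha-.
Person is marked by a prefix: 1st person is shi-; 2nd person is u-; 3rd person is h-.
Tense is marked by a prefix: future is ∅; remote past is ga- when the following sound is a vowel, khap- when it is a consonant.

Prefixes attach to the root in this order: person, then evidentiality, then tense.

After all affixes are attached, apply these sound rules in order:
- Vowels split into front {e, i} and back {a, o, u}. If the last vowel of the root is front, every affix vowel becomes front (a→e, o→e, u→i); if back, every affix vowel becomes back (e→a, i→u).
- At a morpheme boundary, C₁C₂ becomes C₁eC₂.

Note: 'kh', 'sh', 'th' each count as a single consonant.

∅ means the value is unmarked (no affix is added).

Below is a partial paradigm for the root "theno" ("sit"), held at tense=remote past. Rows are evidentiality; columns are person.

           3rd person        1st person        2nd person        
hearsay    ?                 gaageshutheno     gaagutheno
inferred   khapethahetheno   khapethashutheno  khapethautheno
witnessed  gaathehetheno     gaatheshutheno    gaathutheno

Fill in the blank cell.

Attach person 3rd person h- → htheno.
Attach evidentiality hearsay eg- → eghtheno.
Attach tense remote past ga- (before vowel 'e') → gaeghtheno.
Apply vowel harmony: gaeghtheno → gaaghtheno.
Apply epenthesis: gaaghtheno → gaagehetheno.

gaagehetheno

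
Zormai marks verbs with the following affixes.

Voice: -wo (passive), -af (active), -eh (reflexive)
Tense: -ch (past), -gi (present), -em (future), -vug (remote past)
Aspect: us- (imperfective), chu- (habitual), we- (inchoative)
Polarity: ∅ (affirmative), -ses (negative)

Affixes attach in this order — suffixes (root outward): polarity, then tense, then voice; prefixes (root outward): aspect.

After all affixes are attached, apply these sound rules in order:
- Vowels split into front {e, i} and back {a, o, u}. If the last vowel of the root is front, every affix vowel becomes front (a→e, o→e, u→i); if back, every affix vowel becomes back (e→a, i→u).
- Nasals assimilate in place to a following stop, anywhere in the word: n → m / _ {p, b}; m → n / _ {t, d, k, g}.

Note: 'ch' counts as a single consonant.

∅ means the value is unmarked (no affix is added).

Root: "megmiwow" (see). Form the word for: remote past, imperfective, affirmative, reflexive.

polarity = affirmative: zero marking, form stays megmiwow.
Attach tense remote past -vug → megmiwowvug.
Attach voice reflexive -eh → megmiwowvugeh.
Attach aspect imperfective us- → usmegmiwowvugeh.
Apply vowel harmony: usmegmiwowvugeh → usmegmiwowvugah.
Nasal assimilation: no change.

usmegmiwowvugah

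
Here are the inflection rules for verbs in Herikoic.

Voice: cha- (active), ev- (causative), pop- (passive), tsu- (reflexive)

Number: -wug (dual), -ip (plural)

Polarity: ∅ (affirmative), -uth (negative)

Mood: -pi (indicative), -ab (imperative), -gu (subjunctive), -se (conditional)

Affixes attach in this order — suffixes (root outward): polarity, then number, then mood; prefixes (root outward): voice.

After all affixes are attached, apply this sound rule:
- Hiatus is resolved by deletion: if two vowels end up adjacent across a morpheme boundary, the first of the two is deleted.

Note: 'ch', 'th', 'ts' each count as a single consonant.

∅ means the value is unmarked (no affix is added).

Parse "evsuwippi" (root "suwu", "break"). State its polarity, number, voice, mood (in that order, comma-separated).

affirmative, plural, causative, indicative

Segment: ev-suwu-ip-pi.
polarity: ∅ → affirmative.
number: -ip → plural.
voice: ev- → causative.
mood: -pi → indicative.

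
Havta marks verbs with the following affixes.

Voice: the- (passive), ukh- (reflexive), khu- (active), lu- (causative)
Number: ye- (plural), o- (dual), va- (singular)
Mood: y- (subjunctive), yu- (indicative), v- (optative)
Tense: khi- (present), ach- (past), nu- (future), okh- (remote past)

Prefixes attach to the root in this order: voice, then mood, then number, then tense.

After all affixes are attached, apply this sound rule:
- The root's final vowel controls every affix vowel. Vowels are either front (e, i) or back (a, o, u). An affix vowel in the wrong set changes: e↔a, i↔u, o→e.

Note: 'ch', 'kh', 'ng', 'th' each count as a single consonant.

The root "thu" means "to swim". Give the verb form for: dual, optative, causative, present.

Attach voice causative lu- → luthu.
Attach mood optative v- → vluthu.
Attach number dual o- → ovluthu.
Attach tense present khi- → khiovluthu.
Apply vowel harmony: khiovluthu → khuovluthu.

khuovluthu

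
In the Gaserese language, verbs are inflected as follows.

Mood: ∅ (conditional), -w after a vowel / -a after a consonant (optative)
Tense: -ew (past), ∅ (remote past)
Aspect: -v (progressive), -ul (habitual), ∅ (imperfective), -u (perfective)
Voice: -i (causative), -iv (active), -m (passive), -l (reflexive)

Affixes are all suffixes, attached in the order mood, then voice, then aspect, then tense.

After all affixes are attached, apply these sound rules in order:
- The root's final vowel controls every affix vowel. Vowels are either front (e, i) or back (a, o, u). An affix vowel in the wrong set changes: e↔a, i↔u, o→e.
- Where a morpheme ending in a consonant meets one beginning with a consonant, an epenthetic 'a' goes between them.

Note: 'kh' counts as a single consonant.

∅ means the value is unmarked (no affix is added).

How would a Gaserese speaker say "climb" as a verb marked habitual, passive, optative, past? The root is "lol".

Attach mood optative -a (after consonant 'l') → lola.
Attach voice passive -m → lolam.
Attach aspect habitual -ul → lolamul.
Attach tense past -ew → lolamulew.
Apply vowel harmony: lolamulew → lolamulaw.
Epenthesis: no change.

lolamulaw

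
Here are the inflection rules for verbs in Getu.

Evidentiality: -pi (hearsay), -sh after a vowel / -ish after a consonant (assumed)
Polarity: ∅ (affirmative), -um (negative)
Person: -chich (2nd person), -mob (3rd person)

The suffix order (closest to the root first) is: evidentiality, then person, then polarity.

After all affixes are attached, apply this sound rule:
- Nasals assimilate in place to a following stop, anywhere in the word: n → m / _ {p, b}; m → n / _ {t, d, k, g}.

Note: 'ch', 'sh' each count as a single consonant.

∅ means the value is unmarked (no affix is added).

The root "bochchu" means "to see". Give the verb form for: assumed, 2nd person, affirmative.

bochchushchich

Attach evidentiality assumed -sh (after vowel 'u') → bochchush.
Attach person 2nd person -chich → bochchushchich.
polarity = affirmative: zero marking, form stays bochchushchich.
Nasal assimilation: no change.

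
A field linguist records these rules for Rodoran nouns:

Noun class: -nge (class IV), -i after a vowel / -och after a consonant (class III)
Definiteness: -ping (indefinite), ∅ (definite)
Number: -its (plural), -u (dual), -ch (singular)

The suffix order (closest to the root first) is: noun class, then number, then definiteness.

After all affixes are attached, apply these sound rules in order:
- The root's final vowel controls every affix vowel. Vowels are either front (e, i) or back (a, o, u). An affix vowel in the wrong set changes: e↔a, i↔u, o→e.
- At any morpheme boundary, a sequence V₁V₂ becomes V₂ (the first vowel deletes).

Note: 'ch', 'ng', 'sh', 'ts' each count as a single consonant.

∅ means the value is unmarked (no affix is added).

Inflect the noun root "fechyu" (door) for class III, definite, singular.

fechyuch

Attach noun class class III -i (after vowel 'u') → fechyui.
Attach number singular -ch → fechyuich.
definiteness = definite: zero marking, form stays fechyuich.
Apply vowel harmony: fechyuich → fechyuuch.
Apply vowel deletion: fechyuuch → fechyuch.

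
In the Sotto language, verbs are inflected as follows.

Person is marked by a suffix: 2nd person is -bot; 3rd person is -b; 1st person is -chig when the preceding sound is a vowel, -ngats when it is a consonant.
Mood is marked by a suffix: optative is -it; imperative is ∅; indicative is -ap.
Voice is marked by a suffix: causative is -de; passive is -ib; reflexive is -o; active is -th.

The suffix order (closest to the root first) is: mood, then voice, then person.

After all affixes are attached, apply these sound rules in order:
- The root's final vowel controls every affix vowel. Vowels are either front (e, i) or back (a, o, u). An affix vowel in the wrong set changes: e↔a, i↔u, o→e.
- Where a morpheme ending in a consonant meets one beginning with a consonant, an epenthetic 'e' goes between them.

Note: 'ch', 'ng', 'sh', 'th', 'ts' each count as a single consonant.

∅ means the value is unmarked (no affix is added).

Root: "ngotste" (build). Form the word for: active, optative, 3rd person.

ngotsteitetheb

Attach mood optative -it → ngotsteit.
Attach voice active -th → ngotsteitth.
Attach person 3rd person -b → ngotsteitthb.
Vowel harmony: no change.
Apply epenthesis: ngotsteitthb → ngotsteitetheb.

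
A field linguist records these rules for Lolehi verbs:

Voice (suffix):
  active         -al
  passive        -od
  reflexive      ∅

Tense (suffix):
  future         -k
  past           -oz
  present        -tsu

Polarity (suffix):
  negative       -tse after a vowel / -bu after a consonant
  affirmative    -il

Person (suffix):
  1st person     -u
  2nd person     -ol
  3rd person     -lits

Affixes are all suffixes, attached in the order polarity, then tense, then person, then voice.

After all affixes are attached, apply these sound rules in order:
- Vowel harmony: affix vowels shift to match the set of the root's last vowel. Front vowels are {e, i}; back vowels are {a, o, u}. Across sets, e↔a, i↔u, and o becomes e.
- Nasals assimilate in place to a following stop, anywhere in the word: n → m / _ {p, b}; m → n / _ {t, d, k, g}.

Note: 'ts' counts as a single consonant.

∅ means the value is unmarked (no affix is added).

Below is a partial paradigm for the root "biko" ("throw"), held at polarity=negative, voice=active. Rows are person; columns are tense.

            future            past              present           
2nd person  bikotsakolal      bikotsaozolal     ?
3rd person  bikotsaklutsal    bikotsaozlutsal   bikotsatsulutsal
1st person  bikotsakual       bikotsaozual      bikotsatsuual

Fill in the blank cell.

Attach polarity negative -tse (after vowel 'o') → bikotse.
Attach tense present -tsu → bikotsetsu.
Attach person 2nd person -ol → bikotsetsuol.
Attach voice active -al → bikotsetsuolal.
Apply vowel harmony: bikotsetsuolal → bikotsatsuolal.
Nasal assimilation: no change.

bikotsatsuolal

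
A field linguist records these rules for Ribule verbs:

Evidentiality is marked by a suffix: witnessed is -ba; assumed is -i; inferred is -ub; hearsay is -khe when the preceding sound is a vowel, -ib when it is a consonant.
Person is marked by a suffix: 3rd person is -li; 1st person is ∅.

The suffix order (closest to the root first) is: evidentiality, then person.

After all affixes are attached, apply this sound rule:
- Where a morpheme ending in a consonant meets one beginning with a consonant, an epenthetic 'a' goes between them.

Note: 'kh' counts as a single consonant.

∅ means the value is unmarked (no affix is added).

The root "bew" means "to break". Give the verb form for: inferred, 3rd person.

bewubali

Attach evidentiality inferred -ub → bewub.
Attach person 3rd person -li → bewubli.
Apply epenthesis: bewubli → bewubali.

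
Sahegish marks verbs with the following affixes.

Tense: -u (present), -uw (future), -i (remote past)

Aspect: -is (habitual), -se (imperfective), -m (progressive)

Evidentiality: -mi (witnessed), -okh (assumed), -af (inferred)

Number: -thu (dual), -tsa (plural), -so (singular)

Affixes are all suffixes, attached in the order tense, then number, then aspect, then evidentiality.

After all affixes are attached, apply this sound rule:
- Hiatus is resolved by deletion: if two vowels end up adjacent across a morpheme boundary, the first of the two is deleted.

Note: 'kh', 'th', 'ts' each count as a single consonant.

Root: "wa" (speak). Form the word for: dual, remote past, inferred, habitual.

withisaf

Attach tense remote past -i → wai.
Attach number dual -thu → waithu.
Attach aspect habitual -is → waithuis.
Attach evidentiality inferred -af → waithuisaf.
Apply vowel deletion: waithuisaf → withisaf.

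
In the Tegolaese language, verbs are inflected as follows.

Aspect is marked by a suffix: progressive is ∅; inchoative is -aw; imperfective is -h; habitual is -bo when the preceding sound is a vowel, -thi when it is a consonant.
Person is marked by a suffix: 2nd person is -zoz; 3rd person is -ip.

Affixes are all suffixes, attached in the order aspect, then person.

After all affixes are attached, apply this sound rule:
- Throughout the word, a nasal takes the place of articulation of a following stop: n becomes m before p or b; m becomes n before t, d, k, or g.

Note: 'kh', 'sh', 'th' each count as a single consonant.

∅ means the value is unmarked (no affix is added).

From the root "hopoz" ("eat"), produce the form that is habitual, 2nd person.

Attach aspect habitual -thi (after consonant 'z') → hopozthi.
Attach person 2nd person -zoz → hopozthizoz.
Nasal assimilation: no change.

hopozthizoz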